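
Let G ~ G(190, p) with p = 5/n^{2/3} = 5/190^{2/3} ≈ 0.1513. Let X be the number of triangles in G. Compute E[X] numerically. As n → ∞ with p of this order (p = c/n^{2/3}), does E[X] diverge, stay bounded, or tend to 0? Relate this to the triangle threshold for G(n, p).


Number of potential triangles: C(190, 3) = 1125180.
Each occurs with probability p³ ≈ (0.1513)³ ≈ 3.462604e-03.
By linearity: E[X] = C(190, 3)·p³ ≈ 1125180 · 3.462604e-03 ≈ 3896.0526.
Since α = 2/3 < 1, p = c/n^{2/3} ≫ 1/n is above the triangle threshold p ~ 1/n. Asymptotically E[X] ~ (c³/6)·n^{3(1−α)} = (5³/6)·n^{1} → ∞; triangles are abundant w.h.p.

E[X] ≈ 3896.0526; in regime p = Θ(1/n^{2/3}) E[X] diverges (above the triangle threshold p ~ 1/n).


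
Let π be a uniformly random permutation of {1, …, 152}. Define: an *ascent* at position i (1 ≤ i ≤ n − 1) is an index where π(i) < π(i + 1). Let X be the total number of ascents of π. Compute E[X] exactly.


Write X = Σ X_I over i = 1, …, 151, with X_I the indicator of one ascent.
There are 151 indicators.
For each fixed i, the pair (π(i), π(i+1)) is a uniformly random ordered pair of distinct values from {1, …, 152}; by symmetry P[π(i) < π(i+1)] = 1/2.
By linearity: E[X] = 151 · (1/2) = (152 − 1) · (1/2) = 151/2 ≈ 75.500.

E[X] = 151/2 = 75.500.


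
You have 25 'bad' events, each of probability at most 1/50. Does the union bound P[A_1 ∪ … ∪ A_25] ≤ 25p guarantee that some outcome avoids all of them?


Union bound: P[∪_{i=1}^{25} A_i] ≤ Σ_i P[A_i] ≤ 25·p = 25·(1/50) = 1/2.
Numerically: 1/2 ≈ 0.500000.
Is 1/2 < 1? YES.
Since P[∪ A_i] ≤ 1/2 < 1, the complement has P[∩ A_i^c] ≥ 1 − 1/2 = 1/2 > 0, so some outcome avoids every A_i.

25·p = 1/2 ≈ 0.500000; existence CERTIFIED by the union bound.


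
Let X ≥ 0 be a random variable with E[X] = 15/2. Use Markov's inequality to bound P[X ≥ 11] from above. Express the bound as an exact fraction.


μ = E[X] = 15/2, a = 11.
Markov: P[X ≥ 11] ≤ μ/a = (15/2)/11 = 15/22.
Numerically: ≈ 0.681818.
(Since a = 11 > μ = 7.500000, the bound 15/22 is < 1 and informative.)

P[X ≥ 11] ≤ 15/22 ≈ 0.681818.


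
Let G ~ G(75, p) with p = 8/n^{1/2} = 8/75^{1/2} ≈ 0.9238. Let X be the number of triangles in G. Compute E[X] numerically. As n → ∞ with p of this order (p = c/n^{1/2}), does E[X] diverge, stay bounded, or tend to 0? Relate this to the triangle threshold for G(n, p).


Number of potential triangles: C(75, 3) = 67525.
Each occurs with probability p³ ≈ (0.9238)³ ≈ 7.882756e-01.
By linearity: E[X] = C(75, 3)·p³ ≈ 67525 · 7.882756e-01 ≈ 53228.3077.
Since α = 1/2 < 1, p = c/n^{1/2} ≫ 1/n is above the triangle threshold p ~ 1/n. Asymptotically E[X] ~ (c³/6)·n^{3(1−α)} = (8³/6)·n^{1.5} → ∞; triangles are abundant w.h.p.

E[X] ≈ 53228.3077; in regime p = Θ(1/n^{1/2}) E[X] diverges (above the triangle threshold p ~ 1/n).


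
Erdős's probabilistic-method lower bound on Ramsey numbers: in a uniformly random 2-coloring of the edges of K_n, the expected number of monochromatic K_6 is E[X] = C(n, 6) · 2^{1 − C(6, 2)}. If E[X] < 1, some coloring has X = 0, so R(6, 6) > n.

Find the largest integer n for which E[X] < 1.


We need C(n, 6) · 2^{1 − 15} < 1, i.e. C(n, 6) < 2^{15 − 1} = 16384.
Check values of n near the boundary:
  n = 13: C(13, 6) = 1716; 1716 < 16384? YES
  n = 14: C(14, 6) = 3003; 3003 < 16384? YES
  n = 15: C(15, 6) = 5005; 5005 < 16384? YES
  n = 16: C(16, 6) = 8008; 8008 < 16384? YES
  n = 17: C(17, 6) = 12376; 12376 < 16384? YES
  n = 18: C(18, 6) = 18564; 18564 < 16384? NO
  n = 19: C(19, 6) = 27132; 27132 < 16384? NO
  n = 20: C(20, 6) = 38760; 38760 < 16384? NO
The largest n with C(n, 6) < 16384 is n = 17 (where E[X] = 1547/2048 ≈ 0.75537). Hence R(6, 6) > 17, i.e. R(6, 6) ≥ 18.

Largest n = 17; hence R(6, 6) > 17.


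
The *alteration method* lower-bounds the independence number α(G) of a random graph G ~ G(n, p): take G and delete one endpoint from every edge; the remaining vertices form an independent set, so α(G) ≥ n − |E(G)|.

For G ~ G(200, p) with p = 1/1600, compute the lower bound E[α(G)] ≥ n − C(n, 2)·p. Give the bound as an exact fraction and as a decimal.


E[|E(G)|] = C(200, 2)·p = 19900 · (1/1600) = 199/16.
E[α(G)] ≥ n − E[|E(G)|] = 200 − 199/16 = 3001/16.
Numerically: ≈ 187.5625.
(This is only a lower bound; the true E[α(G)] may be larger.)

E[α(G)] ≥ 3001/16 ≈ 187.5625.


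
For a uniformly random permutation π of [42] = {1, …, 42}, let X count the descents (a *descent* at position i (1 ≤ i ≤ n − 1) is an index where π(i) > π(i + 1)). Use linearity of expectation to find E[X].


Write X = Σ X_I over i = 1, …, 41, with X_I the indicator of one descent.
There are 41 indicators.
For each fixed i, the pair (π(i), π(i+1)) is a uniformly random ordered pair of distinct values from {1, …, 42}; by symmetry P[π(i) > π(i+1)] = 1/2.
By linearity: E[X] = 41 · (1/2) = (42 − 1) · (1/2) = 41/2 ≈ 20.5000.

E[X] = 41/2 = 20.5000.


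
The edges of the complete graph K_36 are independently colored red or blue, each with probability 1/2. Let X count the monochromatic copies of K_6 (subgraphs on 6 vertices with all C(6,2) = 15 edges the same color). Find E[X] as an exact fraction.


Let X = Σ_S X_S over the C(36, 6) = 1947792 subsets S of size 6, where X_S = 1 if the K_6 on S is monochromatic.
For a fixed S, the K_6 on S has C(6, 2) = 15 edges. P[all 15 edges red] = (1/2)^15, and likewise for blue, so P[monochromatic] = 2·(1/2)^15 = 2^{1 − 15} = 1/16384.
By linearity of expectation: E[X] = C(36, 6) · 2^{1 − 15} = 1947792 · 1/16384 = 121737/1024.
Numerically: E[X] ≈ 118.8838.

E[X] = C(36,6)·2^(1−C(6,2)) = 121737/1024 ≈ 118.8838.


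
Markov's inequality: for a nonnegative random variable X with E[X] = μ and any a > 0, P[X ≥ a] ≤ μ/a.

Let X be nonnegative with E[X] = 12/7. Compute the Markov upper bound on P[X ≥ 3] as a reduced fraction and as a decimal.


μ = E[X] = 12/7, a = 3.
Markov: P[X ≥ 3] ≤ μ/a = (12/7)/3 = 4/7.
Numerically: ≈ 0.571.
(Since a = 3 > μ = 1.714, the bound 4/7 is < 1 and informative.)

P[X ≥ 3] ≤ 4/7 ≈ 0.571.


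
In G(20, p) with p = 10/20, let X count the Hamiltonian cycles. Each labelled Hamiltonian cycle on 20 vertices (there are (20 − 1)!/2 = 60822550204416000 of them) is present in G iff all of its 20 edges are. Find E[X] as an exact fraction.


K_20 has (20 − 1)!/2 = 60822550204416000 labelled Hamiltonian cycles.
For each such Hamiltonian cycle H, let X_H = 1 if all 20 edges of H are present in G. Then P[X_H = 1] = p^{20} = (1/2)^{20} = 1/1048576.
By linearity: E[X] = Σ_H E[X_H] = 60822550204416000 · p^{20} = 60822550204416000 · 1/1048576 = 1856156927625/32.
Numerically: E[X] ≈ 5.8e+10.

E[X] = 60822550204416000 · (1/2)^{20} = 1856156927625/32 ≈ 5.8e+10.


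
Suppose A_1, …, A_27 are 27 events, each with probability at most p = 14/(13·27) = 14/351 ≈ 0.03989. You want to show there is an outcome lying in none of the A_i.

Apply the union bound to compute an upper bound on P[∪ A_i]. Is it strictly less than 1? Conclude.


Union bound: P[∪_{i=1}^{27} A_i] ≤ Σ_i P[A_i] ≤ 27·p = 27·(14/351) = 14/13.
Numerically: 14/13 ≈ 1.07692.
Is 14/13 < 1? NO.
Since the bound 14/13 is ≥ 1, the union bound is uninformative here; it does NOT by itself certify existence.

27·p = 14/13 ≈ 1.07692; existence NOT certified by the union bound.


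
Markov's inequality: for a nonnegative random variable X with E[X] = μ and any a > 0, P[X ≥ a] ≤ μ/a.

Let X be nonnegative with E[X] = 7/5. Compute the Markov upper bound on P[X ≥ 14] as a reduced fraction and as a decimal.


μ = E[X] = 7/5, a = 14.
Markov: P[X ≥ 14] ≤ μ/a = (7/5)/14 = 1/10.
Numerically: ≈ 0.1000.
(Since a = 14 > μ = 1.4000, the bound 1/10 is < 1 and informative.)

P[X ≥ 14] ≤ 1/10 ≈ 0.1000.


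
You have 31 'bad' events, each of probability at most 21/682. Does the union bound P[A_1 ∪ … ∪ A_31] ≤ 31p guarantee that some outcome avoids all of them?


Union bound: P[∪_{i=1}^{31} A_i] ≤ Σ_i P[A_i] ≤ 31·p = 31·(21/682) = 21/22.
Numerically: 21/22 ≈ 0.955.
Is 21/22 < 1? YES.
Since P[∪ A_i] ≤ 21/22 < 1, the complement has P[∩ A_i^c] ≥ 1 − 21/22 = 1/22 > 0, so some outcome avoids every A_i.

31·p = 21/22 ≈ 0.955; existence CERTIFIED by the union bound.


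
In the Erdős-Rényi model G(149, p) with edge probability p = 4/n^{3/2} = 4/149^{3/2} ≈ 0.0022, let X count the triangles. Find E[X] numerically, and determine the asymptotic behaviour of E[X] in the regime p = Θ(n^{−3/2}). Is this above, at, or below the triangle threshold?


Number of potential triangles: C(149, 3) = 540274.
Each occurs with probability p³ ≈ (0.0022)³ ≈ 1.06376e-08.
By linearity: E[X] = C(149, 3)·p³ ≈ 540274 · 1.06376e-08 ≈ 0.006.
Since α = 3/2 > 1, p = c/n^{3/2} = o(1/n) is below the triangle threshold p ~ 1/n. Asymptotically E[X] ~ (c³/6)·n^{3(1−α)} = (4³/6)·n^{-1.5} → 0, so by Markov's inequality G has no triangles w.h.p.

E[X] ≈ 0.006; in regime p = Θ(1/n^{3/2}) E[X] tends to 0 (below the triangle threshold p ~ 1/n).


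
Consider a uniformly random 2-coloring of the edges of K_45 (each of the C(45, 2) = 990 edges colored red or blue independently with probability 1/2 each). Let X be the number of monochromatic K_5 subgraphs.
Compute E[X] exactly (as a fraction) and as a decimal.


Let X = Σ_S X_S over the C(45, 5) = 1221759 subsets S of size 5, where X_S = 1 if the K_5 on S is monochromatic.
For a fixed S, the K_5 on S has C(5, 2) = 10 edges. P[all 10 edges red] = (1/2)^10, and likewise for blue, so P[monochromatic] = 2·(1/2)^10 = 2^{1 − 10} = 1/512.
By linearity: E[X] = C(45, 5) · 2^{1 − 10} = 1221759 · 1/512 = 1221759/512.
Numerically: E[X] ≈ 2386.2480.

E[X] = C(45,5)·2^(1−C(5,2)) = 1221759/512 ≈ 2386.2480.


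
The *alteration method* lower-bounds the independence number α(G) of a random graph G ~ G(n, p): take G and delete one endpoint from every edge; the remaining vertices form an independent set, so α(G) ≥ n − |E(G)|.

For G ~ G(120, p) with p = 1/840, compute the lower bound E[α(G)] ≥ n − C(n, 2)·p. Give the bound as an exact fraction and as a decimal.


E[|E(G)|] = C(120, 2)·p = 7140 · (1/840) = 17/2.
E[α(G)] ≥ n − E[|E(G)|] = 120 − 17/2 = 223/2.
Numerically: ≈ 111.50000.
(This is only a lower bound; the true E[α(G)] may be larger.)

E[α(G)] ≥ 223/2 ≈ 111.50000.


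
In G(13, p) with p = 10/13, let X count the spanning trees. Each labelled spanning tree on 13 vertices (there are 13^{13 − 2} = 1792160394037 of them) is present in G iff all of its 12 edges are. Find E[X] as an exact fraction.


K_13 has 13^{13 − 2} = 1792160394037 labelled spanning trees.
For each such spanning tree H, let X_H = 1 if all 12 edges of H are present in G. Then P[X_H = 1] = p^{12} = (10/13)^{12} = 1000000000000/23298085122481.
By linearity: E[X] = Σ_H E[X_H] = 1792160394037 · p^{12} = 1792160394037 · 1000000000000/23298085122481 = 1000000000000/13.
Numerically: E[X] ≈ 7.69e+10.

E[X] = 1792160394037 · (10/13)^{12} = 1000000000000/13 ≈ 7.69e+10.


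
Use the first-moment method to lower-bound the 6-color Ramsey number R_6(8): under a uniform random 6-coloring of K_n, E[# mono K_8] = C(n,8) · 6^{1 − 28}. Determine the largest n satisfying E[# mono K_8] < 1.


We need C(n, 8) · 6^{1 − 28} < 1, i.e. C(n, 8) < 6^{28 − 1} = 1023490369077469249536.
Check values of n near the boundary:
  n = 1592: C(1592, 8) = 1005480414540892933435; 1005480414540892933435 < 1023490369077469249536? YES
  n = 1593: C(1593, 8) = 1010555394551193970323; 1010555394551193970323 < 1023490369077469249536? YES
  n = 1594: C(1594, 8) = 1015652773590544255167; 1015652773590544255167 < 1023490369077469249536? YES
  n = 1595: C(1595, 8) = 1020772636343363633895; 1020772636343363633895 < 1023490369077469249536? YES
  n = 1596: C(1596, 8) = 1025915067760710553965; 1025915067760710553965 < 1023490369077469249536? NO
  n = 1597: C(1597, 8) = 1031080153060953275445; 1031080153060953275445 < 1023490369077469249536? NO
  n = 1598: C(1598, 8) = 1036267977730442348529; 1036267977730442348529 < 1023490369077469249536? NO
The largest n with C(n, 8) < 1023490369077469249536 is n = 1595 (where E[X] = 113419181815929292655/113721152119718805504 ≈ 0.9973446). Hence R_6(8) > 1595, i.e. R_6(8) ≥ 1596.

Largest n = 1595; hence R_6(8) > 1595.


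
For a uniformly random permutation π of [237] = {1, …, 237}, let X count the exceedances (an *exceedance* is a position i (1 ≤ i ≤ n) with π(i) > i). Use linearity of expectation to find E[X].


Write X = Σ_{i=1}^{237} X_i, where X_i = 1_{π(i) > i}.
For each fixed i, π(i) is uniform over {1, …, 237} (marginal of a uniform permutation), so P[π(i) > i] = (n − i)/n. Summing: Σ_{i=1}^{237} (n − i)/n = (0 + 1 + … + 236)/237 = 237(237 − 1)/(2·237) = (237 − 1)/2.
Hence E[X] = Σ_{i=1}^{237} (237 − i)/237 = 118 ≈ 118.000000.

E[X] = 118 = 118.000000.


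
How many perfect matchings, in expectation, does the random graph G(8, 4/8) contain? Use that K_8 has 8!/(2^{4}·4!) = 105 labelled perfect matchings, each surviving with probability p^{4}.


K_8 has 8!/(2^{4}·4!) = 105 labelled perfect matchings.
For each such perfect matching H, let X_H = 1 if all 4 edges of H are present in G. Then P[X_H = 1] = p^{4} = (1/2)^{4} = 1/16.
By linearity: E[X] = Σ_H E[X_H] = 105 · p^{4} = 105 · 1/16 = 105/16.
Numerically: E[X] ≈ 6.562.

E[X] = 105 · (1/2)^{4} = 105/16 ≈ 6.562.


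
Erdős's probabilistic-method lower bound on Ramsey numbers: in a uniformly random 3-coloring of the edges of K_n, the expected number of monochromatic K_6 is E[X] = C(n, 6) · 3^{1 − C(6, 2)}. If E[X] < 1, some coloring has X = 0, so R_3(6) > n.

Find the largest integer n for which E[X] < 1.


We need C(n, 6) · 3^{1 − 15} < 1, i.e. C(n, 6) < 3^{15 − 1} = 4782969.
Check values of n near the boundary:
  n = 37: C(37, 6) = 2324784; 2324784 < 4782969? YES
  n = 38: C(38, 6) = 2760681; 2760681 < 4782969? YES
  n = 39: C(39, 6) = 3262623; 3262623 < 4782969? YES
  n = 40: C(40, 6) = 3838380; 3838380 < 4782969? YES
  n = 41: C(41, 6) = 4496388; 4496388 < 4782969? YES
  n = 42: C(42, 6) = 5245786; 5245786 < 4782969? NO
The largest n with C(n, 6) < 4782969 is n = 41 (where E[X] = 1498796/1594323 ≈ 0.940). Hence R_3(6) > 41, i.e. R_3(6) ≥ 42.

Largest n = 41; hence R_3(6) > 41.


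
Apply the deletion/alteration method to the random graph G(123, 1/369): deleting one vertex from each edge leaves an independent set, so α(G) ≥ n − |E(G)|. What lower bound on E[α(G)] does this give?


E[|E(G)|] = C(123, 2)·p = 7503 · (1/369) = 61/3.
E[α(G)] ≥ n − E[|E(G)|] = 123 − 61/3 = 308/3.
Numerically: ≈ 102.667.
(This is only a lower bound; the true E[α(G)] may be larger.)

E[α(G)] ≥ 308/3 ≈ 102.667.


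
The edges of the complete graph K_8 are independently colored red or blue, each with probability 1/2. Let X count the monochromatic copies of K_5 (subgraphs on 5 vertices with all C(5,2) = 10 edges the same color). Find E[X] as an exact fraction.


Let X = Σ_S X_S over the C(8, 5) = 56 subsets S of size 5, where X_S = 1 if the K_5 on S is monochromatic.
For a fixed S, the K_5 on S has C(5, 2) = 10 edges. P[all 10 edges red] = (1/2)^10, and likewise for blue, so P[monochromatic] = 2·(1/2)^10 = 2^{1 − 10} = 1/512.
By linearity of expectation: E[X] = C(8, 5) · 2^{1 − 10} = 56 · 1/512 = 7/64.
Numerically: E[X] ≈ 0.109.

E[X] = C(8,5)·2^(1−C(5,2)) = 7/64 ≈ 0.109.


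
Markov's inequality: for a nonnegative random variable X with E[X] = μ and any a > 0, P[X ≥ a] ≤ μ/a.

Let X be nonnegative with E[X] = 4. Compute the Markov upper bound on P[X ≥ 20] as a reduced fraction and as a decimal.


μ = E[X] = 4, a = 20.
Markov: P[X ≥ 20] ≤ μ/a = (4)/20 = 1/5.
Numerically: ≈ 0.2000.
(Since a = 20 > μ = 4.0000, the bound 1/5 is < 1 and informative.)

P[X ≥ 20] ≤ 1/5 ≈ 0.2000.


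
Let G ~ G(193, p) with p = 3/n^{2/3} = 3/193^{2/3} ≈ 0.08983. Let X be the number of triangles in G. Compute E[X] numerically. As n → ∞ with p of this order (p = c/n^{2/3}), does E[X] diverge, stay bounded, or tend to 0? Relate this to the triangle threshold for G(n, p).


Number of potential triangles: C(193, 3) = 1179616.
Each occurs with probability p³ ≈ (0.08983)³ ≈ 7.248517e-04.
By linearity: E[X] = C(193, 3)·p³ ≈ 1179616 · 7.248517e-04 ≈ 855.0466.
Since α = 2/3 < 1, p = c/n^{2/3} ≫ 1/n is above the triangle threshold p ~ 1/n. Asymptotically E[X] ~ (c³/6)·n^{3(1−α)} = (3³/6)·n^{1} → ∞; triangles are abundant w.h.p.

E[X] ≈ 855.0466; in regime p = Θ(1/n^{2/3}) E[X] diverges (above the triangle threshold p ~ 1/n).


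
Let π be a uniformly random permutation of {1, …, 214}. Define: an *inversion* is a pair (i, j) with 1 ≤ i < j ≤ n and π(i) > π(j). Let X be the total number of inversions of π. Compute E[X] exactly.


Write X = Σ X_I over the C(214, 2) = 22791 pairs i < j, with X_I the indicator of one inversion.
There are 22791 indicators.
For each fixed pair i < j, the values π(i) and π(j) are two distinct elements of {1, …, 214} in uniformly random order; by symmetry P[π(i) > π(j)] = 1/2.
By linearity: E[X] = 22791 · (1/2) = C(214, 2) · (1/2) = 22791/2 = 22791/2 ≈ 11395.50000.

E[X] = 22791/2 = 11395.50000.


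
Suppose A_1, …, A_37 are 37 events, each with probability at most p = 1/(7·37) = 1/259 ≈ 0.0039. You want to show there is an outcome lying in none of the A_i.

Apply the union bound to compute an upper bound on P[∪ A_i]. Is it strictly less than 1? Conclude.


Union bound: P[∪_{i=1}^{37} A_i] ≤ Σ_i P[A_i] ≤ 37·p = 37·(1/259) = 1/7.
Numerically: 1/7 ≈ 0.1429.
Is 1/7 < 1? YES.
Since P[∪ A_i] ≤ 1/7 < 1, the complement has P[∩ A_i^c] ≥ 1 − 1/7 = 6/7 > 0, so some outcome avoids every A_i.

37·p = 1/7 ≈ 0.1429; existence CERTIFIED by the union bound.


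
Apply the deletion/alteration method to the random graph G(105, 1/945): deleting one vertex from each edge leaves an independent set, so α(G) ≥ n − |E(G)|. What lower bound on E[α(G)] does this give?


E[|E(G)|] = C(105, 2)·p = 5460 · (1/945) = 52/9.
E[α(G)] ≥ n − E[|E(G)|] = 105 − 52/9 = 893/9.
Numerically: ≈ 99.222.
(This is only a lower bound; the true E[α(G)] may be larger.)

E[α(G)] ≥ 893/9 ≈ 99.222.


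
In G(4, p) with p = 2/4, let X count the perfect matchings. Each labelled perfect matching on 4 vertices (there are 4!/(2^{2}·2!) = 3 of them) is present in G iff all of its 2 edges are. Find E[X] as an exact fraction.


K_4 has 4!/(2^{2}·2!) = 3 labelled perfect matchings.
For each such perfect matching H, let X_H = 1 if all 2 edges of H are present in G. Then P[X_H = 1] = p^{2} = (1/2)^{2} = 1/4.
By linearity: E[X] = Σ_H E[X_H] = 3 · p^{2} = 3 · 1/4 = 3/4.
Numerically: E[X] ≈ 0.75.

E[X] = 3 · (1/2)^{2} = 3/4 ≈ 0.75.


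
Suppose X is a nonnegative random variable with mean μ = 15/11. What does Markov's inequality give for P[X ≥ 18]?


μ = E[X] = 15/11, a = 18.
Markov: P[X ≥ 18] ≤ μ/a = (15/11)/18 = 5/66.
Numerically: ≈ 0.07576.
(Since a = 18 > μ = 1.36364, the bound 5/66 is < 1 and informative.)

P[X ≥ 18] ≤ 5/66 ≈ 0.07576.


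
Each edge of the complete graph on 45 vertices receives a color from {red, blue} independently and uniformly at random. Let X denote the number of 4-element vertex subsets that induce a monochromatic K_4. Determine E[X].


Let X = Σ_S X_S over the C(45, 4) = 148995 subsets S of size 4, where X_S = 1 if the K_4 on S is monochromatic.
For a fixed S, the K_4 on S has C(4, 2) = 6 edges. P[all 6 edges red] = (1/2)^6, and likewise for blue, so P[monochromatic] = 2·(1/2)^6 = 2^{1 − 6} = 1/32.
Summing: E[X] = C(45, 4) · 2^{1 − 6} = 148995 · 1/32 = 148995/32.
Numerically: E[X] ≈ 4656.094.

E[X] = C(45,4)·2^(1−C(4,2)) = 148995/32 ≈ 4656.094.


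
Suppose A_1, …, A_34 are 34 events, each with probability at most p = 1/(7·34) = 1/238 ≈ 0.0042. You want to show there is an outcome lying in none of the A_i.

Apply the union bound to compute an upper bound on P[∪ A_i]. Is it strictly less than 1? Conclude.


Union bound: P[∪_{i=1}^{34} A_i] ≤ Σ_i P[A_i] ≤ 34·p = 34·(1/238) = 1/7.
Numerically: 1/7 ≈ 0.1429.
Is 1/7 < 1? YES.
Since P[∪ A_i] ≤ 1/7 < 1, the complement has P[∩ A_i^c] ≥ 1 − 1/7 = 6/7 > 0, so some outcome avoids every A_i.

34·p = 1/7 ≈ 0.1429; existence CERTIFIED by the union bound.


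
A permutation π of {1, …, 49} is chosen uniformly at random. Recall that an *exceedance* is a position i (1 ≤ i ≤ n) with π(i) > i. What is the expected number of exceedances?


Write X = Σ_{i=1}^{49} X_i, where X_i = 1_{π(i) > i}.
For each fixed i, π(i) is uniform over {1, …, 49} (marginal of a uniform permutation), so P[π(i) > i] = (n − i)/n. Summing: Σ_{i=1}^{49} (n − i)/n = (0 + 1 + … + 48)/49 = 49(49 − 1)/(2·49) = (49 − 1)/2.
Hence E[X] = Σ_{i=1}^{49} (49 − i)/49 = 24 ≈ 24.000000.

E[X] = 24 = 24.000000.


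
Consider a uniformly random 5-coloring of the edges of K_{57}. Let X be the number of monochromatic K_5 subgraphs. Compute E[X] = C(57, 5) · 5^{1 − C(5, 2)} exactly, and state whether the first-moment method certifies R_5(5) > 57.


E[X] = C(57, 5) · 5^{1 − 10} = 4187106 · 5^{−9} = 4187106/1953125.
As a reduced fraction: E[X] = 4187106/1953125 ≈ 2.1438.
Is E[X] < 1? NO.
Since E[X] ≥ 1, the first-moment bound is inconclusive at n = 57; it does NOT by itself certify R_5(5) > 57.

E[X] = 4187106/1953125 ≈ 2.1438; E[X] ≥ 1; first-moment method inconclusive here.


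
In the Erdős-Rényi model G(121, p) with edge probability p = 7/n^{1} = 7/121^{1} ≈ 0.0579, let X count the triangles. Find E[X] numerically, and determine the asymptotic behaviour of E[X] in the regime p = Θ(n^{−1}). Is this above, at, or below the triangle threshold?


Number of potential triangles: C(121, 3) = 287980.
Each occurs with probability p³ ≈ (0.0579)³ ≈ 1.93615e-04.
By linearity: E[X] = C(121, 3)·p³ ≈ 287980 · 1.93615e-04 ≈ 55.757.
Here α = 1, so p = 7/n is exactly at the triangle threshold p ~ 1/n. Asymptotically E[X] → c³/6 = 7³/6 = 343/6 ≈ 57.167, a bounded constant. In this regime the triangle count is asymptotically Poisson(c³/6).

E[X] ≈ 55.757; in regime p = Θ(1/n^{1}) E[X] stays bounded (at the triangle threshold p ~ 1/n).


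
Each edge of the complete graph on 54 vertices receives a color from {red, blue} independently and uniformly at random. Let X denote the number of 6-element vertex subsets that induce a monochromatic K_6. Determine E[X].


Let X = Σ_S X_S over the C(54, 6) = 25827165 subsets S of size 6, where X_S = 1 if the K_6 on S is monochromatic.
For a fixed S, the K_6 on S has C(6, 2) = 15 edges. P[all 15 edges red] = (1/2)^15, and likewise for blue, so P[monochromatic] = 2·(1/2)^15 = 2^{1 − 15} = 1/16384.
By linearity: E[X] = C(54, 6) · 2^{1 − 15} = 25827165 · 1/16384 = 25827165/16384.
Numerically: E[X] ≈ 1576.365051.

E[X] = C(54,6)·2^(1−C(6,2)) = 25827165/16384 ≈ 1576.365051.


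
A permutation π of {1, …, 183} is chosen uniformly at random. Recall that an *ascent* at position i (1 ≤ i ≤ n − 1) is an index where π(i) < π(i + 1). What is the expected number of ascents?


Write X = Σ X_I over i = 1, …, 182, with X_I the indicator of one ascent.
There are 182 indicators.
For each fixed i, the pair (π(i), π(i+1)) is a uniformly random ordered pair of distinct values from {1, …, 183}; by symmetry P[π(i) < π(i+1)] = 1/2.
By linearity: E[X] = 182 · (1/2) = (183 − 1) · (1/2) = 91 ≈ 91.000000.

E[X] = 91 = 91.000000.


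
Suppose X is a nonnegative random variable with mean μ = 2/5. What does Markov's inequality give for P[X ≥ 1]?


μ = E[X] = 2/5, a = 1.
Markov: P[X ≥ 1] ≤ μ/a = (2/5)/1 = 2/5.
Numerically: ≈ 0.400000.
(Since a = 1 > μ = 0.400000, the bound 2/5 is < 1 and informative.)

P[X ≥ 1] ≤ 2/5 ≈ 0.400000.


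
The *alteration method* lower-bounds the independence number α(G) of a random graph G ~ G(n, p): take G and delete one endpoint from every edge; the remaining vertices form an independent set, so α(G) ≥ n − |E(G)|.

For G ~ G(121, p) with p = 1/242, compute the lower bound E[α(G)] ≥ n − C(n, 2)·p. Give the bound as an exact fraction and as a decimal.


E[|E(G)|] = C(121, 2)·p = 7260 · (1/242) = 30.
E[α(G)] ≥ n − E[|E(G)|] = 121 − 30 = 91.
Numerically: ≈ 91.000000.
(This is only a lower bound; the true E[α(G)] may be larger.)

E[α(G)] ≥ 91 ≈ 91.000000.


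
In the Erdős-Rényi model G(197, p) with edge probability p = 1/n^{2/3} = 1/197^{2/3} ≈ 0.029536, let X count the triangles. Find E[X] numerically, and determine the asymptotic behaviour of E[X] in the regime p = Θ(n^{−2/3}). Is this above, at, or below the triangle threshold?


Number of potential triangles: C(197, 3) = 1254890.
Each occurs with probability p³ ≈ (0.029536)³ ≈ 2.5767219e-05.
By linearity: E[X] = C(197, 3)·p³ ≈ 1254890 · 2.5767219e-05 ≈ 32.33503.
Since α = 2/3 < 1, p = c/n^{2/3} ≫ 1/n is above the triangle threshold p ~ 1/n. Asymptotically E[X] ~ (c³/6)·n^{3(1−α)} = (1³/6)·n^{1} → ∞; triangles are abundant w.h.p.

E[X] ≈ 32.33503; in regime p = Θ(1/n^{2/3}) E[X] diverges (above the triangle threshold p ~ 1/n).


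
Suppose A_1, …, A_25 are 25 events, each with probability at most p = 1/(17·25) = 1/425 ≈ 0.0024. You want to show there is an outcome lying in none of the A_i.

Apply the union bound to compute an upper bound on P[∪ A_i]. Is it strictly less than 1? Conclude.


Union bound: P[∪_{i=1}^{25} A_i] ≤ Σ_i P[A_i] ≤ 25·p = 25·(1/425) = 1/17.
Numerically: 1/17 ≈ 0.0588.
Is 1/17 < 1? YES.
Since P[∪ A_i] ≤ 1/17 < 1, the complement has P[∩ A_i^c] ≥ 1 − 1/17 = 16/17 > 0, so some outcome avoids every A_i.

25·p = 1/17 ≈ 0.0588; existence CERTIFIED by the union bound.


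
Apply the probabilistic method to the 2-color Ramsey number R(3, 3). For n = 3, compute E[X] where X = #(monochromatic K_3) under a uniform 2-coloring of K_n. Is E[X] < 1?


E[X] = C(3, 3) · 2^{1 − 3} = 1 · 2^{−2} = 1/4.
As a reduced fraction: E[X] = 1/4 ≈ 0.2500000.
Is E[X] < 1? YES.
Since E[X] < 1, there exists a 2-coloring of K_{3} with no monochromatic K_3; hence R(3, 3) > 3.

E[X] = 1/4 ≈ 0.2500000; E[X] < 1, so R(3, 3) > 3.


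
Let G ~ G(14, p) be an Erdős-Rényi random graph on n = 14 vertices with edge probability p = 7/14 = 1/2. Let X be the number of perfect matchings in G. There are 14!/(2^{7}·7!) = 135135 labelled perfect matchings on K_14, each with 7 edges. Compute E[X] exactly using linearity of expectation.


K_14 has 14!/(2^{7}·7!) = 135135 labelled perfect matchings.
For each such perfect matching H, let X_H = 1 if all 7 edges of H are present in G. Then P[X_H = 1] = p^{7} = (1/2)^{7} = 1/128.
Summing the indicators: E[X] = Σ_H E[X_H] = 135135 · p^{7} = 135135 · 1/128 = 135135/128.
Numerically: E[X] ≈ 1.06e+03.

E[X] = 135135 · (1/2)^{7} = 135135/128 ≈ 1.06e+03.


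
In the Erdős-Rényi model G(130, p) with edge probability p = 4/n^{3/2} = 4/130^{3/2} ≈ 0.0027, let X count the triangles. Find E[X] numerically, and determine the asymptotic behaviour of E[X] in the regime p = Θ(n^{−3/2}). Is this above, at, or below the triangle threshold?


Number of potential triangles: C(130, 3) = 357760.
Each occurs with probability p³ ≈ (0.0027)³ ≈ 1.96533e-08.
By linearity: E[X] = C(130, 3)·p³ ≈ 357760 · 1.96533e-08 ≈ 0.007.
Since α = 3/2 > 1, p = c/n^{3/2} = o(1/n) is below the triangle threshold p ~ 1/n. Asymptotically E[X] ~ (c³/6)·n^{3(1−α)} = (4³/6)·n^{-1.5} → 0, so by Markov's inequality G has no triangles w.h.p.

E[X] ≈ 0.007; in regime p = Θ(1/n^{3/2}) E[X] tends to 0 (below the triangle threshold p ~ 1/n).


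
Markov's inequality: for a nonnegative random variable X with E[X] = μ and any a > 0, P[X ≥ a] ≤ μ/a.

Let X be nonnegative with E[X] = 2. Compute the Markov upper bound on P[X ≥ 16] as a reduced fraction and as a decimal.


μ = E[X] = 2, a = 16.
Markov: P[X ≥ 16] ≤ μ/a = (2)/16 = 1/8.
Numerically: ≈ 0.1250.
(Since a = 16 > μ = 2.0000, the bound 1/8 is < 1 and informative.)

P[X ≥ 16] ≤ 1/8 ≈ 0.1250.


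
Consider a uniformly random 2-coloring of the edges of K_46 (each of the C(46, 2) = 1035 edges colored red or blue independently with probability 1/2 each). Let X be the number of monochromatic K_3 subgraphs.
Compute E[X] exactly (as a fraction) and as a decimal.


Let X = Σ_S X_S over the C(46, 3) = 15180 subsets S of size 3, where X_S = 1 if the K_3 on S is monochromatic.
For a fixed S, the K_3 on S has C(3, 2) = 3 edges. P[all 3 edges red] = (1/2)^3, and likewise for blue, so P[monochromatic] = 2·(1/2)^3 = 2^{1 − 3} = 1/4.
Summing: E[X] = C(46, 3) · 2^{1 − 3} = 15180 · 1/4 = 3795.
Numerically: E[X] ≈ 3795.000000.

E[X] = C(46,3)·2^(1−C(3,2)) = 3795 ≈ 3795.000000.


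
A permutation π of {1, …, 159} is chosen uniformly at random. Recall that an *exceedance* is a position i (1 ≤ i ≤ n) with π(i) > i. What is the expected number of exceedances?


Write X = Σ_{i=1}^{159} X_i, where X_i = 1_{π(i) > i}.
For each fixed i, π(i) is uniform over {1, …, 159} (marginal of a uniform permutation), so P[π(i) > i] = (n − i)/n. Summing: Σ_{i=1}^{159} (n − i)/n = (0 + 1 + … + 158)/159 = 159(159 − 1)/(2·159) = (159 − 1)/2.
Hence E[X] = Σ_{i=1}^{159} (159 − i)/159 = 79 ≈ 79.000.

E[X] = 79 = 79.000.


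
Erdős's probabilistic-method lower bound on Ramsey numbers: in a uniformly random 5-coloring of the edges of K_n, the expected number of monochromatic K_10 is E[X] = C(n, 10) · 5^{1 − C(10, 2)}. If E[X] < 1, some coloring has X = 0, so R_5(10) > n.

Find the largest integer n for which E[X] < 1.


We need C(n, 10) · 5^{1 − 45} < 1, i.e. C(n, 10) < 5^{45 − 1} = 5684341886080801486968994140625.
Check values of n near the boundary:
  n = 5387: C(5387, 10) = 5624406917627224603154306376491; 5624406917627224603154306376491 < 5684341886080801486968994140625? YES
  n = 5388: C(5388, 10) = 5634865093375880654852250419586; 5634865093375880654852250419586 < 5684341886080801486968994140625? YES
  n = 5389: C(5389, 10) = 5645340767466558997768874792926; 5645340767466558997768874792926 < 5684341886080801486968994140625? YES
  n = 5390: C(5390, 10) = 5655833965919099070255434039753; 5655833965919099070255434039753 < 5684341886080801486968994140625? YES
  n = 5391: C(5391, 10) = 5666344714787188828795213697883; 5666344714787188828795213697883 < 5684341886080801486968994140625? YES
  n = 5392: C(5392, 10) = 5676873040158402483252283957448; 5676873040158402483252283957448 < 5684341886080801486968994140625? YES
  n = 5393: C(5393, 10) = 5687418968154238267170642278008; 5687418968154238267170642278008 < 5684341886080801486968994140625? NO
  n = 5394: C(5394, 10) = 5697982524930156243149785372878; 5697982524930156243149785372878 < 5684341886080801486968994140625? NO
The largest n with C(n, 10) < 5684341886080801486968994140625 is n = 5392 (where E[X] = 5676873040158402483252283957448/5684341886080801486968994140625 ≈ 0.9986861). Hence R_5(10) > 5392, i.e. R_5(10) ≥ 5393.

Largest n = 5392; hence R_5(10) > 5392.


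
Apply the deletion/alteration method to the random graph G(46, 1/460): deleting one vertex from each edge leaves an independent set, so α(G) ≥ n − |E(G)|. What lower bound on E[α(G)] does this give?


E[|E(G)|] = C(46, 2)·p = 1035 · (1/460) = 9/4.
E[α(G)] ≥ n − E[|E(G)|] = 46 − 9/4 = 175/4.
Numerically: ≈ 43.7500.
(This is only a lower bound; the true E[α(G)] may be larger.)

E[α(G)] ≥ 175/4 ≈ 43.7500.


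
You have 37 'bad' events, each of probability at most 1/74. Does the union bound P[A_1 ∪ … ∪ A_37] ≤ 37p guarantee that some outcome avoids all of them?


Union bound: P[∪_{i=1}^{37} A_i] ≤ Σ_i P[A_i] ≤ 37·p = 37·(1/74) = 1/2.
Numerically: 1/2 ≈ 0.5000.
Is 1/2 < 1? YES.
Since P[∪ A_i] ≤ 1/2 < 1, the complement has P[∩ A_i^c] ≥ 1 − 1/2 = 1/2 > 0, so some outcome avoids every A_i.

37·p = 1/2 ≈ 0.5000; existence CERTIFIED by the union bound.


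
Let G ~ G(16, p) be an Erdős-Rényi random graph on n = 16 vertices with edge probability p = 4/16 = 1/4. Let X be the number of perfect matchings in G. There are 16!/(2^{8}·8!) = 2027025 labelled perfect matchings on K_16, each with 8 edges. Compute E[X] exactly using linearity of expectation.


K_16 has 16!/(2^{8}·8!) = 2027025 labelled perfect matchings.
For each such perfect matching H, let X_H = 1 if all 8 edges of H are present in G. Then P[X_H = 1] = p^{8} = (1/4)^{8} = 1/65536.
Summing the indicators: E[X] = Σ_H E[X_H] = 2027025 · p^{8} = 2027025 · 1/65536 = 2027025/65536.
Numerically: E[X] ≈ 30.93.

E[X] = 2027025 · (1/4)^{8} = 2027025/65536 ≈ 30.93.


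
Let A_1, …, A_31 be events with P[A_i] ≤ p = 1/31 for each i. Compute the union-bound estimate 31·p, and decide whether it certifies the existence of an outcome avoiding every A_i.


Union bound: P[∪_{i=1}^{31} A_i] ≤ Σ_i P[A_i] ≤ 31·p = 31·(1/31) = 1.
Numerically: 1 ≈ 1.000000.
Is 1 < 1? NO.
Since the bound 1 is ≥ 1, the union bound is uninformative here; it does NOT by itself certify existence.

31·p = 1 ≈ 1.000000; existence NOT certified by the union bound.


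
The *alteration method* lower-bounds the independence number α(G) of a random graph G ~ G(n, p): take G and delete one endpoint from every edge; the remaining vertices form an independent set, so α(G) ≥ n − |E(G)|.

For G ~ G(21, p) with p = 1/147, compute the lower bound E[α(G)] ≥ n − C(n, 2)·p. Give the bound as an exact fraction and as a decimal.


E[|E(G)|] = C(21, 2)·p = 210 · (1/147) = 10/7.
E[α(G)] ≥ n − E[|E(G)|] = 21 − 10/7 = 137/7.
Numerically: ≈ 19.571429.
(This is only a lower bound; the true E[α(G)] may be larger.)

E[α(G)] ≥ 137/7 ≈ 19.571429.


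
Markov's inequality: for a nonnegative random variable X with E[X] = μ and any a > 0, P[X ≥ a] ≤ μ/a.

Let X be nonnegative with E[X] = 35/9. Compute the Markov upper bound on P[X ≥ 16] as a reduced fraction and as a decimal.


μ = E[X] = 35/9, a = 16.
Markov: P[X ≥ 16] ≤ μ/a = (35/9)/16 = 35/144.
Numerically: ≈ 0.2431.
(Since a = 16 > μ = 3.8889, the bound 35/144 is < 1 and informative.)

P[X ≥ 16] ≤ 35/144 ≈ 0.2431.


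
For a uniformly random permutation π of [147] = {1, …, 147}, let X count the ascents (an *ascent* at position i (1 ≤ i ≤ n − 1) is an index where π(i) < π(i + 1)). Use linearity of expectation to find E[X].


Write X = Σ X_I over i = 1, …, 146, with X_I the indicator of one ascent.
There are 146 indicators.
For each fixed i, the pair (π(i), π(i+1)) is a uniformly random ordered pair of distinct values from {1, …, 147}; by symmetry P[π(i) < π(i+1)] = 1/2.
By linearity: E[X] = 146 · (1/2) = (147 − 1) · (1/2) = 73 ≈ 73.00000.

E[X] = 73 = 73.00000.


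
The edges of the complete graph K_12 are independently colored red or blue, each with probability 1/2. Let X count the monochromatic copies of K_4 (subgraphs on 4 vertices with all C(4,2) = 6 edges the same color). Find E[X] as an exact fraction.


Let X = Σ_S X_S over the C(12, 4) = 495 subsets S of size 4, where X_S = 1 if the K_4 on S is monochromatic.
For a fixed S, the K_4 on S has C(4, 2) = 6 edges. P[all 6 edges red] = (1/2)^6, and likewise for blue, so P[monochromatic] = 2·(1/2)^6 = 2^{1 − 6} = 1/32.
Summing: E[X] = C(12, 4) · 2^{1 − 6} = 495 · 1/32 = 495/32.
Numerically: E[X] ≈ 15.46875.

E[X] = C(12,4)·2^(1−C(4,2)) = 495/32 ≈ 15.46875.


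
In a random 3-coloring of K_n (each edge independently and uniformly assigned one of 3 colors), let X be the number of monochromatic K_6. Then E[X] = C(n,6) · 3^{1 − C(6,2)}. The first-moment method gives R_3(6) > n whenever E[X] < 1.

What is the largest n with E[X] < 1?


We need C(n, 6) · 3^{1 − 15} < 1, i.e. C(n, 6) < 3^{15 − 1} = 4782969.
Check values of n near the boundary:
  n = 36: C(36, 6) = 1947792; 1947792 < 4782969? YES
  n = 37: C(37, 6) = 2324784; 2324784 < 4782969? YES
  n = 38: C(38, 6) = 2760681; 2760681 < 4782969? YES
  n = 39: C(39, 6) = 3262623; 3262623 < 4782969? YES
  n = 40: C(40, 6) = 3838380; 3838380 < 4782969? YES
  n = 41: C(41, 6) = 4496388; 4496388 < 4782969? YES
  n = 42: C(42, 6) = 5245786; 5245786 < 4782969? NO
  n = 43: C(43, 6) = 6096454; 6096454 < 4782969? NO
  n = 44: C(44, 6) = 7059052; 7059052 < 4782969? NO
The largest n with C(n, 6) < 4782969 is n = 41 (where E[X] = 1498796/1594323 ≈ 0.9400830). Hence R_3(6) > 41, i.e. R_3(6) ≥ 42.

Largest n = 41; hence R_3(6) > 41.


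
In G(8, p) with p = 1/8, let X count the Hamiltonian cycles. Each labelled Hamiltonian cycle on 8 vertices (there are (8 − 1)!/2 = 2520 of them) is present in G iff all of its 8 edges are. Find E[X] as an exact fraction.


K_8 has (8 − 1)!/2 = 2520 labelled Hamiltonian cycles.
For each such Hamiltonian cycle H, let X_H = 1 if all 8 edges of H are present in G. Then P[X_H = 1] = p^{8} = (1/8)^{8} = 1/16777216.
By linearity of expectation: E[X] = Σ_H E[X_H] = 2520 · p^{8} = 2520 · 1/16777216 = 315/2097152.
Numerically: E[X] ≈ 0.00015.

E[X] = 2520 · (1/8)^{8} = 315/2097152 ≈ 0.00015.


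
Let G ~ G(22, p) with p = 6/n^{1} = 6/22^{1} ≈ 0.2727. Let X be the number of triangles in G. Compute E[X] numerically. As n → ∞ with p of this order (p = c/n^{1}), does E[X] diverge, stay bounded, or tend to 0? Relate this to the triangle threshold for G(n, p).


Number of potential triangles: C(22, 3) = 1540.
Each occurs with probability p³ ≈ (0.2727)³ ≈ 2.028550e-02.
By linearity: E[X] = C(22, 3)·p³ ≈ 1540 · 2.028550e-02 ≈ 31.2397.
Here α = 1, so p = 6/n is exactly at the triangle threshold p ~ 1/n. Asymptotically E[X] → c³/6 = 6³/6 = 36 ≈ 36.0000, a bounded constant. In this regime the triangle count is asymptotically Poisson(c³/6).

E[X] ≈ 31.2397; in regime p = Θ(1/n^{1}) E[X] stays bounded (at the triangle threshold p ~ 1/n).


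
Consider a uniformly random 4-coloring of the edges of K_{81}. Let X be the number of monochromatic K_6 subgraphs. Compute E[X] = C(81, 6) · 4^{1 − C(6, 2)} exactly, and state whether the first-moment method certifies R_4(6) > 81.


E[X] = C(81, 6) · 4^{1 − 15} = 324540216 · 4^{−14} = 324540216/268435456.
As a reduced fraction: E[X] = 40567527/33554432 ≈ 1.209007.
Is E[X] < 1? NO.
Since E[X] ≥ 1, the first-moment bound is inconclusive at n = 81; it does NOT by itself certify R_4(6) > 81.

E[X] = 40567527/33554432 ≈ 1.209007; E[X] ≥ 1; first-moment method inconclusive here.


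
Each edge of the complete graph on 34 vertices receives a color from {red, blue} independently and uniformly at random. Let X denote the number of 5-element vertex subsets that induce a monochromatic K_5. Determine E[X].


Let X = Σ_S X_S over the C(34, 5) = 278256 subsets S of size 5, where X_S = 1 if the K_5 on S is monochromatic.
For a fixed S, the K_5 on S has C(5, 2) = 10 edges. P[all 10 edges red] = (1/2)^10, and likewise for blue, so P[monochromatic] = 2·(1/2)^10 = 2^{1 − 10} = 1/512.
By linearity of expectation: E[X] = C(34, 5) · 2^{1 − 10} = 278256 · 1/512 = 17391/32.
Numerically: E[X] ≈ 543.4688.

E[X] = C(34,5)·2^(1−C(5,2)) = 17391/32 ≈ 543.4688.


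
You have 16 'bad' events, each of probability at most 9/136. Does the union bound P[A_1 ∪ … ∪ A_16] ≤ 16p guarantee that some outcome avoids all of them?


Union bound: P[∪_{i=1}^{16} A_i] ≤ Σ_i P[A_i] ≤ 16·p = 16·(9/136) = 18/17.
Numerically: 18/17 ≈ 1.0588235.
Is 18/17 < 1? NO.
Since the bound 18/17 is ≥ 1, the union bound is uninformative here; it does NOT by itself certify existence.

16·p = 18/17 ≈ 1.0588235; existence NOT certified by the union bound.


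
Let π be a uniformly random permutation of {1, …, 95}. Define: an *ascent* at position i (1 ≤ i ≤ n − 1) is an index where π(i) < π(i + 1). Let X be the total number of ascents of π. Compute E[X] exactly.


Write X = Σ X_I over i = 1, …, 94, with X_I the indicator of one ascent.
There are 94 indicators.
For each fixed i, the pair (π(i), π(i+1)) is a uniformly random ordered pair of distinct values from {1, …, 95}; by symmetry P[π(i) < π(i+1)] = 1/2.
By linearity: E[X] = 94 · (1/2) = (95 − 1) · (1/2) = 47 ≈ 47.00000.

E[X] = 47 = 47.00000.
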